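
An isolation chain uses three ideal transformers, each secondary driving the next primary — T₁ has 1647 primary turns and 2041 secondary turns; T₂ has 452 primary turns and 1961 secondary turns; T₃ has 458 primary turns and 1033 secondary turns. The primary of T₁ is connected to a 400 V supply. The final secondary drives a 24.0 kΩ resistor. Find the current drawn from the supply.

I_supply ≈ 2.45 A

Secondary of T₁: V = 400.00 × 2041/1647 = 495.69 V.
Secondary of T₂: V = 495.69 × 1961/452 = 2150.5 V.
Secondary of T₃: V = 2150.5 × 1033/458 = 4850.5 V.
I_load = 4850.5/24000 = 0.20210 A, so P_out = 4850.5 × 0.20210 = 980.29 W.
All ideal ⇒ P_in = P_out, so I_supply = 980.29/400 = 2.45 A.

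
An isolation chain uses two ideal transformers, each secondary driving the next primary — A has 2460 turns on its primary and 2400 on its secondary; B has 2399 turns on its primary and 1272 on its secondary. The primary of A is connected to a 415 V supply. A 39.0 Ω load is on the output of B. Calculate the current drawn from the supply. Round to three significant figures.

After A: V = 415.00 × 2400/2460 = 404.88 V.
After B: V = 404.88 × 1272/2399 = 214.67 V.
I_load = 214.67/39.0 = 5.5045 A, so P_out = 214.67 × 5.5045 = 1181.7 W.
All ideal ⇒ P_in = P_out, so I_supply = 1181.7/415 = 2.85 A.

I_supply ≈ 2.85 A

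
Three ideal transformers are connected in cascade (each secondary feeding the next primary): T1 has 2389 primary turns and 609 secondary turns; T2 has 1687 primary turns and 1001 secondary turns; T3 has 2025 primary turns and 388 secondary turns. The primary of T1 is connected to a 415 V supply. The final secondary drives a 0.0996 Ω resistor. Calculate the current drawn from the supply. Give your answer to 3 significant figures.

I_supply ≈ 3.50 A

After T1: V = 415.00 × 609/2389 = 105.79 V.
After T2: V = 105.79 × 1001/1687 = 62.772 V.
After T3: V = 62.772 × 388/2025 = 12.027 V.
I_load = 12.027/0.0996 = 120.76 A, so P_out = 12.027 × 120.76 = 1452.4 W.
All ideal ⇒ P_in = P_out, so I_supply = 1452.4/415 = 3.50 A.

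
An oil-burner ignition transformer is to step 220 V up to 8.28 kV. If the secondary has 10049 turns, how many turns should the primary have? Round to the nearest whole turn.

N_p = 267 turns

N_p/N_s = V_p/V_s, so N_p = 10049 × 220/8280 = 267.0 ≈ 267 turns.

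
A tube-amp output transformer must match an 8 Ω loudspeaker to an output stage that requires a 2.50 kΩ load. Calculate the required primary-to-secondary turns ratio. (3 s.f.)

Z_p/Z_s = (N_p/N_s)², so N_p/N_s = √(2500/8) = √312 = 17.7.

N_p/N_s ≈ 17.7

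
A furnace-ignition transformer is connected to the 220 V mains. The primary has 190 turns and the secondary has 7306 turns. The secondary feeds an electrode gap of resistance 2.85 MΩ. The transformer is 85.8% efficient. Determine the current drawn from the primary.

I_p ≈ 0.133 A

V_s = 220 × 7306/190 = 8459.6 V.
I_s = V_s/R = 8459.6/(2.85×10^6) = 0.0029683 A.
P_out = V_s I_s = 8459.6 × 0.0029683 = 25.110 W.
P_in = P_out/η = 25.110/0.858 = 29.266 W.
I_p = P_in/V_p = 29.266/220 = 0.133 A.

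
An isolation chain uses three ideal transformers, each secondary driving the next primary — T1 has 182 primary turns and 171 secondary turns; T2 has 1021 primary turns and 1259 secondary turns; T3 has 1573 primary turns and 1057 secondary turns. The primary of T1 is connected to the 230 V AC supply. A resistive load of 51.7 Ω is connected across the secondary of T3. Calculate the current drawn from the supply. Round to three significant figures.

Secondary of T1: V = 230.00 × 171/182 = 216.10 V.
Secondary of T2: V = 216.10 × 1259/1021 = 266.47 V.
Secondary of T3: V = 266.47 × 1057/1573 = 179.06 V.
I_load = 179.06/51.7 = 3.4634 A, so P_out = 179.06 × 3.4634 = 620.16 W.
All ideal ⇒ P_in = P_out, so I_supply = 620.16/230 = 2.70 A.

I_supply ≈ 2.70 A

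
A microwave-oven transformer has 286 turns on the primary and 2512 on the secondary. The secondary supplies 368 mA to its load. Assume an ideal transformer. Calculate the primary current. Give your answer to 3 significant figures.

For an ideal transformer I_p/I_s = N_s/N_p, so I_p = 0.368 × 2512/286 = 3.23 A.

I_p ≈ 3.23 A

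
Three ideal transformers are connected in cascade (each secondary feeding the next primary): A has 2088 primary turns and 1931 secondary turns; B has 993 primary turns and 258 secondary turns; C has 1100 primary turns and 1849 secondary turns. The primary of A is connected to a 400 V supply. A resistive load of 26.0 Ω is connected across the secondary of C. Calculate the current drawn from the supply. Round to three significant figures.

I_supply ≈ 2.51 A

After A: V = 400.00 × 1931/2088 = 369.92 V.
After B: V = 369.92 × 258/993 = 96.113 V.
After C: V = 96.113 × 1849/1100 = 161.56 V.
I_load = 161.56/26.0 = 6.2137 A, so P_out = 161.56 × 6.2137 = 1003.9 W.
All ideal ⇒ P_in = P_out, so I_supply = 1003.9/400 = 2.51 A.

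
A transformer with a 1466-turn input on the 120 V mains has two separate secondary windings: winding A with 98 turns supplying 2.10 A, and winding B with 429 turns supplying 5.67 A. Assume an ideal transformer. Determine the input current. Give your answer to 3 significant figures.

V_A = 120 × 98/1466 = 8.0218 V; V_B = 120 × 429/1466 = 35.116 V.
P_out = V_A I_A + V_B I_B = 8.0218×2.10 + 35.116×5.67 = 16.846 + 199.11 = 215.95 W.
Ideal ⇒ P_in = P_out, so I_in = P_out/V_in = 215.95/120 = 1.80 A.

I_in ≈ 1.80 A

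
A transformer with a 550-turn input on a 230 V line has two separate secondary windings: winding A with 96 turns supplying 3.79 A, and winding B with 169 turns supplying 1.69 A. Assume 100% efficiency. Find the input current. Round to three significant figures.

V_A = 230 × 96/550 = 40.145 V; V_B = 230 × 169/550 = 70.673 V.
P_out = V_A I_A + V_B I_B = 40.145×3.79 + 70.673×1.69 = 152.15 + 119.44 = 271.59 W.
Ideal ⇒ P_in = P_out, so I_in = P_out/V_in = 271.59/230 = 1.18 A.

I_in ≈ 1.18 A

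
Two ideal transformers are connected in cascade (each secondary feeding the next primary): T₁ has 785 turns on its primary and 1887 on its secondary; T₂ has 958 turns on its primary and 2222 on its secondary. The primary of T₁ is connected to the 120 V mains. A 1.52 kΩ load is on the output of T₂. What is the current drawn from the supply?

I_supply ≈ 2.45 A

Secondary of T₁: V = 120.00 × 1887/785 = 288.46 V.
Secondary of T₂: V = 288.46 × 2222/958 = 669.06 V.
I_load = 669.06/1520 = 0.44017 A, so P_out = 669.06 × 0.44017 = 294.50 W.
All ideal ⇒ P_in = P_out, so I_supply = 294.50/120 = 2.45 A.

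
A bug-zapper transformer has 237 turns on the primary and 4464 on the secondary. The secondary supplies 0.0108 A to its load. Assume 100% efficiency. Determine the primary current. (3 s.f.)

I_p ≈ 0.203 A

For an ideal transformer I_p/I_s = N_s/N_p, so I_p = 0.0108 × 4464/237 = 0.203 A.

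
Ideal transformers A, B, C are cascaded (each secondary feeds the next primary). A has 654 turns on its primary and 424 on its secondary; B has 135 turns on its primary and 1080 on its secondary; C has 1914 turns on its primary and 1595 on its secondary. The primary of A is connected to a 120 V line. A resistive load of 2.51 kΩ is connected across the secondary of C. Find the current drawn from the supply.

Secondary of A: V = 120.00 × 424/654 = 77.798 V.
Secondary of B: V = 77.798 × 1080/135 = 622.39 V.
Secondary of C: V = 622.39 × 1595/1914 = 518.65 V.
I_load = 518.65/2510 = 0.20664 A, so P_out = 518.65 × 0.20664 = 107.17 W.
All ideal ⇒ P_in = P_out, so I_supply = 107.17/120 = 0.893 A.

I_supply ≈ 0.893 A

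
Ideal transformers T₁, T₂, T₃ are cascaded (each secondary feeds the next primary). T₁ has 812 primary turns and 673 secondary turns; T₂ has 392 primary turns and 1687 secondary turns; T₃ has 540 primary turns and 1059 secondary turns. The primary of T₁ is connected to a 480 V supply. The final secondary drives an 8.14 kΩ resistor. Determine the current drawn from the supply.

I_supply ≈ 2.89 A

After T₁: V = 480.00 × 673/812 = 397.83 V.
After T₂: V = 397.83 × 1687/392 = 1712.1 V.
After T₃: V = 1712.1 × 1059/540 = 3357.6 V.
I_load = 3357.6/8140 = 0.41248 A, so P_out = 3357.6 × 0.41248 = 1385.0 W.
All ideal ⇒ P_in = P_out, so I_supply = 1385.0/480 = 2.89 A.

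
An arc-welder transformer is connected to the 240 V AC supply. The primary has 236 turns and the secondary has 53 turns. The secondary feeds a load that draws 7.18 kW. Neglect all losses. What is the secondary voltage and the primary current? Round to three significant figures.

V_s = V_p × N_s/N_p = 240 × 53/236 = 53.898 V.
I_s = P/V_s = 7180/53.898 = 133.21 A.
I_p = I_s × N_s/N_p = 133.21 × 53/236 = 29.9 A.

V_s ≈ 53.9 V, I_p ≈ 29.9 A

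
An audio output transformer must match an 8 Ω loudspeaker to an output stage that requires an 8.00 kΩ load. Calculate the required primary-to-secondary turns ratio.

Z_p/Z_s = (N_p/N_s)², so N_p/N_s = √(8000/8) = √1000 = 31.6.

N_p/N_s ≈ 31.6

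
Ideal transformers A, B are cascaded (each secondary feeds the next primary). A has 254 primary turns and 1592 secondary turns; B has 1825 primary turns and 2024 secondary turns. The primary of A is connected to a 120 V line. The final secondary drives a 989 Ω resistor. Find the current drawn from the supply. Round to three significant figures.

Secondary of A: V = 120.00 × 1592/254 = 752.13 V.
Secondary of B: V = 752.13 × 2024/1825 = 834.14 V.
I_load = 834.14/989 = 0.84342 A, so P_out = 834.14 × 0.84342 = 703.53 W.
All ideal ⇒ P_in = P_out, so I_supply = 703.53/120 = 5.86 A.

I_supply ≈ 5.86 A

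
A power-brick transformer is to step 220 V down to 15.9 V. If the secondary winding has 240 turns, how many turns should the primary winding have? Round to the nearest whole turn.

N_p/N_s = V_p/V_s, so N_p = 240 × 220/15.9 = 3320.8 ≈ 3321 turns.

N_p = 3321 turns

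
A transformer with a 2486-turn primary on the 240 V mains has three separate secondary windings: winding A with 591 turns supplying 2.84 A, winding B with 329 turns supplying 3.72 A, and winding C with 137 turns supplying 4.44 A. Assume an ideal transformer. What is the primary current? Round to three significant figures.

I_p ≈ 1.41 A

V_A = 240 × 591/2486 = 57.056 V; V_B = 240 × 329/2486 = 31.762 V; V_C = 240 × 137/2486 = 13.226 V.
P_out = V_A I_A + V_B I_B + V_C I_C = 57.056×2.84 + 31.762×3.72 + 13.226×4.44 = 162.04 + 118.15 + 58.724 = 338.92 W.
Ideal ⇒ P_in = P_out, so I_p = P_out/V_p = 338.92/240 = 1.41 A.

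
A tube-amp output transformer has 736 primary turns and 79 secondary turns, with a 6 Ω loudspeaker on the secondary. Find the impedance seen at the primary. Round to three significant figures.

Z_p = (N_p/N_s)² × Z_s = (736/79)² × 6 = 521 Ω.

Z_p ≈ 521 Ω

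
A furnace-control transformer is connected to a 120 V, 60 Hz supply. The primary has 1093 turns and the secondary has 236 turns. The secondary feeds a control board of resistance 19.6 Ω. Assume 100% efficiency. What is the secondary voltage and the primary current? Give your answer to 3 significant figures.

V_s = V_p × N_s/N_p = 120 × 236/1093 = 25.910 V.
I_s = V_s/R = 25.910/19.6 = 1.3220 A.
I_p = I_s × N_s/N_p = 1.3220 × 236/1093 = 0.285 A.

V_s ≈ 25.9 V, I_p ≈ 0.285 A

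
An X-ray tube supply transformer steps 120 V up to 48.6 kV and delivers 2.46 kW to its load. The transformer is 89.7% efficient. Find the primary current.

I_p ≈ 22.9 A

P_in = P_out/η = 2460/0.897 = 2742.5 W.
I_p = P_in/V_p = 2742.5/120 = 22.9 A.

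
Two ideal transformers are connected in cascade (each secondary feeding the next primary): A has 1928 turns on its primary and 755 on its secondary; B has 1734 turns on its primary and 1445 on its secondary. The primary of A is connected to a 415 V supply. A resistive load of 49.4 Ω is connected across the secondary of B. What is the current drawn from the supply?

Secondary of A: V = 415.00 × 755/1928 = 162.51 V.
Secondary of B: V = 162.51 × 1445/1734 = 135.43 V.
I_load = 135.43/49.4 = 2.7414 A, so P_out = 135.43 × 2.7414 = 371.27 W.
All ideal ⇒ P_in = P_out, so I_supply = 371.27/415 = 0.895 A.

I_supply ≈ 0.895 A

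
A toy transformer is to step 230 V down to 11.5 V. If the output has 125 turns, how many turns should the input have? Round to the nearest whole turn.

N_in/N_out = V_in/V_out, so N_in = 125 × 230/11.5 = 2500.0 ≈ 2500 turns.

N_in = 2500 turns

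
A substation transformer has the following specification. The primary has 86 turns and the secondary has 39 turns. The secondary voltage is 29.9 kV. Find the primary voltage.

V_p/V_s = N_p/N_s, so V_p = 29900 × 86/39 = 65900 V.

V_p ≈ 65900 V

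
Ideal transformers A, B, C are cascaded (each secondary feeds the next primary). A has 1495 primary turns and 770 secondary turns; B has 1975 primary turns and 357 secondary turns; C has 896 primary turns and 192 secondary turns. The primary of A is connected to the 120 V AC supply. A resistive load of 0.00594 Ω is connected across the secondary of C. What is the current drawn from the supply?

After A: V = 120.00 × 770/1495 = 61.806 V.
After B: V = 61.806 × 357/1975 = 11.172 V.
After C: V = 11.172 × 192/896 = 2.3940 V.
I_load = 2.3940/0.00594 = 403.03 A, so P_out = 2.3940 × 403.03 = 964.86 W.
All ideal ⇒ P_in = P_out, so I_supply = 964.86/120 = 8.04 A.

I_supply ≈ 8.04 A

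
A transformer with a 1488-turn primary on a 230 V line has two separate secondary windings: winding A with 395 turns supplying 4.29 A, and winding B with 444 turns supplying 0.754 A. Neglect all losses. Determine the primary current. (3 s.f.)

I_p ≈ 1.36 A

V_A = 230 × 395/1488 = 61.055 V; V_B = 230 × 444/1488 = 68.629 V.
P_out = V_A I_A + V_B I_B = 61.055×4.29 + 68.629×0.754 = 261.93 + 51.746 = 313.67 W.
Ideal ⇒ P_in = P_out, so I_p = P_out/V_p = 313.67/230 = 1.36 A.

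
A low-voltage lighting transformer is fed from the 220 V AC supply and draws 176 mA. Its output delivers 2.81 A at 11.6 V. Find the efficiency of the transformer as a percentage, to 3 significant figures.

P_in = 220 × 0.176 = 38.7200 W.
P_out = 11.6 × 2.81 = 32.5960 W.
η = P_out/P_in = 32.5960/38.7200 = 0.842.

η ≈ 84.2%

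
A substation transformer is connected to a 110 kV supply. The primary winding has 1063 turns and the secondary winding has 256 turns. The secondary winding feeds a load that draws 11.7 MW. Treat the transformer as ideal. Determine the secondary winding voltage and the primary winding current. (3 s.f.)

V_s ≈ 26500 V, I_p ≈ 106 A

V_s = V_p × N_s/N_p = 110000 × 256/1063 = 26491 V.
I_s = P/V_s = 1.17×10^7/26491 = 441.66 A.
I_p = I_s × N_s/N_p = 441.66 × 256/1063 = 106 A.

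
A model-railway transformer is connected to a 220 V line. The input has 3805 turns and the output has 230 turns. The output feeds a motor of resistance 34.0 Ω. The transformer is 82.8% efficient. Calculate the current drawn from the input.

I_in ≈ 0.0286 A

V_out = 220 × 230/3805 = 13.298 V.
I_out = V_out/R = 13.298/34.0 = 0.39113 A.
P_out = V_out I_out = 13.298 × 0.39113 = 5.2013 W.
P_in = P_out/η = 5.2013/0.828 = 6.2818 W.
I_in = P_in/V_in = 6.2818/220 = 0.0286 A.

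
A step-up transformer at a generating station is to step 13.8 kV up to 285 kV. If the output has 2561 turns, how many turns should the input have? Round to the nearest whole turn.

N_in/N_out = V_in/V_out, so N_in = 2561 × 13800/285000 = 124.0 ≈ 124 turns.

N_in = 124 turns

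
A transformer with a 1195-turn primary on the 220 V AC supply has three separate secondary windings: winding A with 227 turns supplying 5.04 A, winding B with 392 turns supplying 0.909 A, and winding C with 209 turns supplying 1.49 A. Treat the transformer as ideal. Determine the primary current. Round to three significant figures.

I_p ≈ 1.52 A

V_A = 220 × 227/1195 = 41.791 V; V_B = 220 × 392/1195 = 72.167 V; V_C = 220 × 209/1195 = 38.477 V.
P_out = V_A I_A + V_B I_B + V_C I_C = 41.791×5.04 + 72.167×0.909 + 38.477×1.49 = 210.63 + 65.600 + 57.331 = 333.56 W.
Ideal ⇒ P_in = P_out, so I_p = P_out/V_p = 333.56/220 = 1.52 A.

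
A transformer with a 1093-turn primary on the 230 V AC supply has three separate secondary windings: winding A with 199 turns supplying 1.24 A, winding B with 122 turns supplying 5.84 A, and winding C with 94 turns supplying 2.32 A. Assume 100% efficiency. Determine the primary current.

V_A = 230 × 199/1093 = 41.876 V; V_B = 230 × 122/1093 = 25.672 V; V_C = 230 × 94/1093 = 19.780 V.
P_out = V_A I_A + V_B I_B + V_C I_C = 41.876×1.24 + 25.672×5.84 + 19.780×2.32 = 51.926 + 149.93 + 45.891 = 247.74 W.
Ideal ⇒ P_in = P_out, so I_p = P_out/V_p = 247.74/230 = 1.08 A.

I_p ≈ 1.08 A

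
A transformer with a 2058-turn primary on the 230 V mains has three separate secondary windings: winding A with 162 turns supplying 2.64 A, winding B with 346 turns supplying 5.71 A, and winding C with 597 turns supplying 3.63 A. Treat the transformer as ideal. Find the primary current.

V_A = 230 × 162/2058 = 18.105 V; V_B = 230 × 346/2058 = 38.669 V; V_C = 230 × 597/2058 = 66.720 V.
P_out = V_A I_A + V_B I_B + V_C I_C = 18.105×2.64 + 38.669×5.71 + 66.720×3.63 = 47.797 + 220.80 + 242.19 = 510.79 W.
Ideal ⇒ P_in = P_out, so I_p = P_out/V_p = 510.79/230 = 2.22 A.

I_p ≈ 2.22 A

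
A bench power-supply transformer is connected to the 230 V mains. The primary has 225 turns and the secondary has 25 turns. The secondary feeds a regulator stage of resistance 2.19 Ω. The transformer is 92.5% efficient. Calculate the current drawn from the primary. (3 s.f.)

I_p ≈ 1.40 A

V_s = 230 × 25/225 = 25.556 V.
I_s = V_s/R = 25.556/2.19 = 11.669 A.
P_out = V_s I_s = 25.556 × 11.669 = 298.21 W.
P_in = P_out/η = 298.21/0.925 = 322.39 W.
I_p = P_in/V_p = 322.39/230 = 1.40 A.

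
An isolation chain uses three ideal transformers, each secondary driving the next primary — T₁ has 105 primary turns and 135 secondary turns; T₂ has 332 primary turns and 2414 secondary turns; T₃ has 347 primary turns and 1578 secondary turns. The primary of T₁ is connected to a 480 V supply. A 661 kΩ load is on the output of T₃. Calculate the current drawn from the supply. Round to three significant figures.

I_supply ≈ 1.31 A

Secondary of T₁: V = 480.00 × 135/105 = 617.14 V.
Secondary of T₂: V = 617.14 × 2414/332 = 4487.3 V.
Secondary of T₃: V = 4487.3 × 1578/347 = 20406 V.
I_load = 20406/661000 = 0.030872 A, so P_out = 20406 × 0.030872 = 629.98 W.
All ideal ⇒ P_in = P_out, so I_supply = 629.98/480 = 1.31 A.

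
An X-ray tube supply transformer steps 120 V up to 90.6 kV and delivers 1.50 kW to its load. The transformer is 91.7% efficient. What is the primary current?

P_in = P_out/η = 1500/0.917 = 1635.8 W.
I_p = P_in/V_p = 1635.8/120 = 13.6 A.

I_p ≈ 13.6 A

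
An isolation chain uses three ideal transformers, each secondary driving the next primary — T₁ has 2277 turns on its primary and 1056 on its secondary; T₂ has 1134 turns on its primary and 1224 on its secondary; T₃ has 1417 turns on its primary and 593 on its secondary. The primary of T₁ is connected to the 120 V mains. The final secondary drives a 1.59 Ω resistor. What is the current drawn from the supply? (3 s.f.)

I_supply ≈ 3.31 A

Secondary of T₁: V = 120.00 × 1056/2277 = 55.652 V.
Secondary of T₂: V = 55.652 × 1224/1134 = 60.069 V.
Secondary of T₃: V = 60.069 × 593/1417 = 25.138 V.
I_load = 25.138/1.59 = 15.810 A, so P_out = 25.138 × 15.810 = 397.44 W.
All ideal ⇒ P_in = P_out, so I_supply = 397.44/120 = 3.31 A.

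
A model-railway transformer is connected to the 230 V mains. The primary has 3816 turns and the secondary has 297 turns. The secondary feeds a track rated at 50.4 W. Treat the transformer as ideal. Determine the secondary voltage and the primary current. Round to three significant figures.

V_s ≈ 17.9 V, I_p ≈ 0.219 A

V_s = V_p × N_s/N_p = 230 × 297/3816 = 17.901 V.
I_s = P/V_s = 50.4/17.901 = 2.8155 A.
I_p = I_s × N_s/N_p = 2.8155 × 297/3816 = 0.219 A.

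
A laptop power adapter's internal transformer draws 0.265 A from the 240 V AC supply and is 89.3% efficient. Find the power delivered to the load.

P_out ≈ 56.8 W

P_in = V_in I_in = 240 × 0.265 = 63.600 W.
P_out = η P_in = 0.893 × 63.600 = 56.8 W.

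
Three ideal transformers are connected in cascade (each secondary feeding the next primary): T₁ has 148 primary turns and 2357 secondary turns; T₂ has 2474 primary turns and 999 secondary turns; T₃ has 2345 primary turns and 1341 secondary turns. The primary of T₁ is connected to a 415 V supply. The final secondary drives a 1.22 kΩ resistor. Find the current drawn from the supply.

Secondary of T₁: V = 415.00 × 2357/148 = 6609.2 V.
Secondary of T₂: V = 6609.2 × 999/2474 = 2668.8 V.
Secondary of T₃: V = 2668.8 × 1341/2345 = 1526.2 V.
I_load = 1526.2/1220 = 1.2509 A, so P_out = 1526.2 × 1.2509 = 1909.1 W.
All ideal ⇒ P_in = P_out, so I_supply = 1909.1/415 = 4.60 A.

I_supply ≈ 4.60 A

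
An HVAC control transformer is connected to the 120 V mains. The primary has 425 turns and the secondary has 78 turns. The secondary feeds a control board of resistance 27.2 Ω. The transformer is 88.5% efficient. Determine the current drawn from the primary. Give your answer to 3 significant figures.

I_p ≈ 0.168 A

V_s = 120 × 78/425 = 22.024 V.
I_s = V_s/R = 22.024/27.2 = 0.80969 A.
P_out = V_s I_s = 22.024 × 0.80969 = 17.832 W.
P_in = P_out/η = 17.832/0.885 = 20.149 W.
I_p = P_in/V_p = 20.149/120 = 0.168 A.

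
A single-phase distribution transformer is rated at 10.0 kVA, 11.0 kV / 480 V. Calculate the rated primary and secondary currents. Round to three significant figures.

I_p ≈ 0.909 A, I_s ≈ 20.8 A

I_p = S/V_p = 10000/11000 = 0.909 A.
I_s = S/V_s = 10000/480 = 20.8 A.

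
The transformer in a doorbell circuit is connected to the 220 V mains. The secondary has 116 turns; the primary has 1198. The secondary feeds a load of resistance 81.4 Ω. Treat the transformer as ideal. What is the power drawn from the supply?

P ≈ 5.57 W

V_s = V_p × N_s/N_p = 220 × 116/1198 = 21.302 V.
I_s = V_s/R = 21.302/81.4 = 0.26170 A.
I_p = I_s × N_s/N_p = 0.26170 × 116/1198 = 0.025340 A.
P = V_p I_p = 220 × 0.025340 = 5.57 W.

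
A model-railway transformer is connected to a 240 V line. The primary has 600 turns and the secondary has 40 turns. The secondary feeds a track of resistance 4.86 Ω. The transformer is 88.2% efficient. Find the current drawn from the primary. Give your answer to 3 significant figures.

V_s = 240 × 40/600 = 16.000 V.
I_s = V_s/R = 16.000/4.86 = 3.2922 A.
P_out = V_s I_s = 16.000 × 3.2922 = 52.675 W.
P_in = P_out/η = 52.675/0.882 = 59.722 W.
I_p = P_in/V_p = 59.722/240 = 0.249 A.

I_p ≈ 0.249 A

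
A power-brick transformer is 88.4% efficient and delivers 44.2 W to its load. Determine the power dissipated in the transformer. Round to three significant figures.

P_loss ≈ 5.80 W

P_in = P_out/η = 44.2/0.884 = 50.0000 W.
P_loss = P_in − P_out = 50.0000 − 44.2 = 5.80 W.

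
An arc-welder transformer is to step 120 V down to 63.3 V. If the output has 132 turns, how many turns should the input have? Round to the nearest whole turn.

N_in/N_out = V_in/V_out, so N_in = 132 × 120/63.3 = 250.2 ≈ 250 turns.

N_in = 250 turns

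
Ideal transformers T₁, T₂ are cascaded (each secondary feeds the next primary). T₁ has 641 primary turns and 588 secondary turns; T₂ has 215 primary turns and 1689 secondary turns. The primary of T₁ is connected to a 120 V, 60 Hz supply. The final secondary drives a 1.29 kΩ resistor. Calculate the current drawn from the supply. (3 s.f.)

I_supply ≈ 4.83 A

Secondary of T₁: V = 120.00 × 588/641 = 110.08 V.
Secondary of T₂: V = 110.08 × 1689/215 = 864.75 V.
I_load = 864.75/1290 = 0.67035 A, so P_out = 864.75 × 0.67035 = 579.69 W.
All ideal ⇒ P_in = P_out, so I_supply = 579.69/120 = 4.83 A.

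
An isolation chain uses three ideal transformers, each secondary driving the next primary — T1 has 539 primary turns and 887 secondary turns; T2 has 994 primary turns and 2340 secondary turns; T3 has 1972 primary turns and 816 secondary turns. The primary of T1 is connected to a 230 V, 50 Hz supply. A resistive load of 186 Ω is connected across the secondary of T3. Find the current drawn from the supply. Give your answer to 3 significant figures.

I_supply ≈ 3.18 A

Secondary of T1: V = 230.00 × 887/539 = 378.50 V.
Secondary of T2: V = 378.50 × 2340/994 = 891.03 V.
Secondary of T3: V = 891.03 × 816/1972 = 368.70 V.
I_load = 368.70/186 = 1.9823 A, so P_out = 368.70 × 1.9823 = 730.87 W.
All ideal ⇒ P_in = P_out, so I_supply = 730.87/230 = 3.18 A.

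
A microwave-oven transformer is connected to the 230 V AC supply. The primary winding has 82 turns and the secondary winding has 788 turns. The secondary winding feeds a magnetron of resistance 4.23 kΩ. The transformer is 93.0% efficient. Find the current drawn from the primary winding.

I_p ≈ 5.40 A

V_s = 230 × 788/82 = 2210.2 V.
I_s = V_s/R = 2210.2/4230 = 0.52252 A.
P_out = V_s I_s = 2210.2 × 0.52252 = 1154.9 W.
P_in = P_out/η = 1154.9/0.930 = 1241.8 W.
I_p = P_in/V_p = 1241.8/230 = 5.40 A.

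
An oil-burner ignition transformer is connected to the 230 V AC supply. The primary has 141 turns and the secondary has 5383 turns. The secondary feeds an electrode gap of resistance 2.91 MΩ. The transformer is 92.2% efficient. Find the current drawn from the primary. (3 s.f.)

I_p ≈ 0.125 A

V_s = 230 × 5383/141 = 8780.8 V.
I_s = V_s/R = 8780.8/(2.91×10^6) = 0.0030175 A.
P_out = V_s I_s = 8780.8 × 0.0030175 = 26.496 W.
P_in = P_out/η = 26.496/0.922 = 28.737 W.
I_p = P_in/V_p = 28.737/230 = 0.125 A.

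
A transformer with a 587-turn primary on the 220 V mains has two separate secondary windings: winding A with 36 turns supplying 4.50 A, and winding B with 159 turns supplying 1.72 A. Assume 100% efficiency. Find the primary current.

I_p ≈ 0.742 A

V_A = 220 × 36/587 = 13.492 V; V_B = 220 × 159/587 = 59.591 V.
P_out = V_A I_A + V_B I_B = 13.492×4.50 + 59.591×1.72 = 60.716 + 102.50 = 163.21 W.
Ideal ⇒ P_in = P_out, so I_p = P_out/V_p = 163.21/220 = 0.742 A.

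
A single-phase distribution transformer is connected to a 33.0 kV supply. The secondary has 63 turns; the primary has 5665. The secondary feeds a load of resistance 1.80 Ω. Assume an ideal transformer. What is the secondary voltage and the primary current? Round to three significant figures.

V_s ≈ 367 V, I_p ≈ 2.27 A

V_s = V_p × N_s/N_p = 33000 × 63/5665 = 366.99 V.
I_s = V_s/R = 366.99/1.80 = 203.88 A.
I_p = I_s × N_s/N_p = 203.88 × 63/5665 = 2.27 A.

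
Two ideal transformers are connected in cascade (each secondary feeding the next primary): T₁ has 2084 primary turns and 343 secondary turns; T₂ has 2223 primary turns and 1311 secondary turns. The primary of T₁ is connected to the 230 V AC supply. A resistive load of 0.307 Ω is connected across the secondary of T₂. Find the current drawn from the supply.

Secondary of T₁: V = 230.00 × 343/2084 = 37.855 V.
Secondary of T₂: V = 37.855 × 1311/2223 = 22.325 V.
I_load = 22.325/0.307 = 72.719 A, so P_out = 22.325 × 72.719 = 1623.4 W.
All ideal ⇒ P_in = P_out, so I_supply = 1623.4/230 = 7.06 A.

I_supply ≈ 7.06 A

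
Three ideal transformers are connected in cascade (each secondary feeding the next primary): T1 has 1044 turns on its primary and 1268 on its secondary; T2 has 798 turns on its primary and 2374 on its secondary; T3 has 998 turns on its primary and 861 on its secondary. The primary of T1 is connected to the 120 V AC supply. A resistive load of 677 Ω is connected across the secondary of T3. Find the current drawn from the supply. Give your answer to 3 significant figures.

I_supply ≈ 1.72 A

Secondary of T1: V = 120.00 × 1268/1044 = 145.75 V.
Secondary of T2: V = 145.75 × 2374/798 = 433.59 V.
Secondary of T3: V = 433.59 × 861/998 = 374.07 V.
I_load = 374.07/677 = 0.55254 A, so P_out = 374.07 × 0.55254 = 206.69 W.
All ideal ⇒ P_in = P_out, so I_supply = 206.69/120 = 1.72 A.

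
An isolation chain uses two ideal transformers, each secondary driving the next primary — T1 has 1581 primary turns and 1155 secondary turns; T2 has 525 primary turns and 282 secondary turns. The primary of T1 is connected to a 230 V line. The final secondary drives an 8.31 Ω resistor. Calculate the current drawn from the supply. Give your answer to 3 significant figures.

I_supply ≈ 4.26 A

After T1: V = 230.00 × 1155/1581 = 168.03 V.
After T2: V = 168.03 × 282/525 = 90.254 V.
I_load = 90.254/8.31 = 10.861 A, so P_out = 90.254 × 10.861 = 980.24 W.
All ideal ⇒ P_in = P_out, so I_supply = 980.24/230 = 4.26 A.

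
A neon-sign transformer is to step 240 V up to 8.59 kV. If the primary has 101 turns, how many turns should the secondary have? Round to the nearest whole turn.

N_s/N_p = V_s/V_p, so N_s = 101 × 8590/240 = 3615.0 ≈ 3615 turns.

N_s = 3615 turns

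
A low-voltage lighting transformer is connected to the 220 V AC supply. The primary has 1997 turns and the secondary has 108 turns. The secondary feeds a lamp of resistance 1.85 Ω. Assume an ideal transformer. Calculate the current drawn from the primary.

I_p ≈ 0.348 A

V_s = V_p × N_s/N_p = 220 × 108/1997 = 11.898 V.
I_s = V_s/R = 11.898/1.85 = 6.4313 A.
For an ideal transformer I_p N_p = I_s N_s, so I_p = 6.4313 × 108/1997 = 0.348 A.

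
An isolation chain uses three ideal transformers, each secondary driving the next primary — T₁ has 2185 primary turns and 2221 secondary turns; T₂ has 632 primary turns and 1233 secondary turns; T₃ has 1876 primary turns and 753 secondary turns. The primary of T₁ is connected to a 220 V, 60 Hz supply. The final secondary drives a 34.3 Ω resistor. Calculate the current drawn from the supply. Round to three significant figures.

I_supply ≈ 4.06 A

Secondary of T₁: V = 220.00 × 2221/2185 = 223.62 V.
Secondary of T₂: V = 223.62 × 1233/632 = 436.28 V.
Secondary of T₃: V = 436.28 × 753/1876 = 175.12 V.
I_load = 175.12/34.3 = 5.1054 A, so P_out = 175.12 × 5.1054 = 894.05 W.
All ideal ⇒ P_in = P_out, so I_supply = 894.05/220 = 4.06 A.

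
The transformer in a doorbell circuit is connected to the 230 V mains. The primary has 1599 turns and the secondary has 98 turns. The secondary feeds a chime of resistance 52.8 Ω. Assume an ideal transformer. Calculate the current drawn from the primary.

V_s = V_p × N_s/N_p = 230 × 98/1599 = 14.096 V.
I_s = V_s/R = 14.096/52.8 = 0.26698 A.
For an ideal transformer I_p N_p = I_s N_s, so I_p = 0.26698 × 98/1599 = 0.0164 A.

I_p ≈ 0.0164 A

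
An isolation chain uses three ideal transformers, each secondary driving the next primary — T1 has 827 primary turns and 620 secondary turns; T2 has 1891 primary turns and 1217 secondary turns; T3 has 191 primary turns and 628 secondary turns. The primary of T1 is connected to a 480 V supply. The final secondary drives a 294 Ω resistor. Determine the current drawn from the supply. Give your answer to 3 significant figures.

I_supply ≈ 4.11 A

After T1: V = 480.00 × 620/827 = 359.85 V.
After T2: V = 359.85 × 1217/1891 = 231.59 V.
After T3: V = 231.59 × 628/191 = 761.47 V.
I_load = 761.47/294 = 2.5900 A, so P_out = 761.47 × 2.5900 = 1972.2 W.
All ideal ⇒ P_in = P_out, so I_supply = 1972.2/480 = 4.11 A.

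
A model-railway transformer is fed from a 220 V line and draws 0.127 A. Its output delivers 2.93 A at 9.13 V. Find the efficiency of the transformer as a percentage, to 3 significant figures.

η ≈ 95.7%

P_in = 220 × 0.127 = 27.9400 W.
P_out = 9.13 × 2.93 = 26.7509 W.
η = P_out/P_in = 26.7509/27.9400 = 0.957.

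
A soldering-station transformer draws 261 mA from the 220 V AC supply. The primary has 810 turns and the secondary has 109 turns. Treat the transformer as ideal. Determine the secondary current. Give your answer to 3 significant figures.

I_s/I_p = N_p/N_s, so I_s = 0.261 × 810/109 = 1.94 A.

I_s ≈ 1.94 A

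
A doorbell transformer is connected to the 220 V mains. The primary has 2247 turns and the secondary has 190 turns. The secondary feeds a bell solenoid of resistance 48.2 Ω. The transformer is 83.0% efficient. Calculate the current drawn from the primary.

V_s = 220 × 190/2247 = 18.603 V.
I_s = V_s/R = 18.603/48.2 = 0.38595 A.
P_out = V_s I_s = 18.603 × 0.38595 = 7.1796 W.
P_in = P_out/η = 7.1796/0.830 = 8.6501 W.
I_p = P_in/V_p = 8.6501/220 = 0.0393 A.

I_p ≈ 0.0393 A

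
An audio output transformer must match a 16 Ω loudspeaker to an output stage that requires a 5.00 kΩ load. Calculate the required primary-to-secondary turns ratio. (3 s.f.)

Z_p/Z_s = (N_p/N_s)², so N_p/N_s = √(5000/16) = √312 = 17.7.

N_p/N_s ≈ 17.7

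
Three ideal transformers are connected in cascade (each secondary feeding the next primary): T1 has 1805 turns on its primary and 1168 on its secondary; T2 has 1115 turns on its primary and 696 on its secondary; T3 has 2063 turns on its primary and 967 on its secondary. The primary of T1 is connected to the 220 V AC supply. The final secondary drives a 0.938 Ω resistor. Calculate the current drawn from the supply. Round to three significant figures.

Secondary of T1: V = 220.00 × 1168/1805 = 142.36 V.
Secondary of T2: V = 142.36 × 696/1115 = 88.863 V.
Secondary of T3: V = 88.863 × 967/2063 = 41.653 V.
I_load = 41.653/0.938 = 44.407 A, so P_out = 41.653 × 44.407 = 1849.7 W.
All ideal ⇒ P_in = P_out, so I_supply = 1849.7/220 = 8.41 A.

I_supply ≈ 8.41 A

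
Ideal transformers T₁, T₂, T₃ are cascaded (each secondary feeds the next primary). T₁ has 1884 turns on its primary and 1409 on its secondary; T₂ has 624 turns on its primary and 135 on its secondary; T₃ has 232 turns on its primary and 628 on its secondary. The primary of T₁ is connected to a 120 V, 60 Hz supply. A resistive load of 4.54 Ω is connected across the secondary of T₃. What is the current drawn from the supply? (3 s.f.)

After T₁: V = 120.00 × 1409/1884 = 89.745 V.
After T₂: V = 89.745 × 135/624 = 19.416 V.
After T₃: V = 19.416 × 628/232 = 52.557 V.
I_load = 52.557/4.54 = 11.576 A, so P_out = 52.557 × 11.576 = 608.43 W.
All ideal ⇒ P_in = P_out, so I_supply = 608.43/120 = 5.07 A.

I_supply ≈ 5.07 A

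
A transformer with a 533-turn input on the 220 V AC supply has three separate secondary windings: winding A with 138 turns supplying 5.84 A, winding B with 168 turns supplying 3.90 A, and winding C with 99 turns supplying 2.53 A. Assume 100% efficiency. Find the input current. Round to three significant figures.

I_in ≈ 3.21 A

V_A = 220 × 138/533 = 56.961 V; V_B = 220 × 168/533 = 69.343 V; V_C = 220 × 99/533 = 40.863 V.
P_out = V_A I_A + V_B I_B + V_C I_C = 56.961×5.84 + 69.343×3.90 + 40.863×2.53 = 332.65 + 270.44 + 103.38 = 706.47 W.
Ideal ⇒ P_in = P_out, so I_in = P_out/V_in = 706.47/220 = 3.21 A.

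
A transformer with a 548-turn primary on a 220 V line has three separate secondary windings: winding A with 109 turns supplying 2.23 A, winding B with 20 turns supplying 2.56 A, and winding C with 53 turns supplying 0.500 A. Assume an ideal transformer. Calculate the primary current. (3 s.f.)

V_A = 220 × 109/548 = 43.759 V; V_B = 220 × 20/548 = 8.0292 V; V_C = 220 × 53/548 = 21.277 V.
P_out = V_A I_A + V_B I_B + V_C I_C = 43.759×2.23 + 8.0292×2.56 + 21.277×0.500 = 97.583 + 20.555 + 10.639 = 128.78 W.
Ideal ⇒ P_in = P_out, so I_p = P_out/V_p = 128.78/220 = 0.585 A.

I_p ≈ 0.585 A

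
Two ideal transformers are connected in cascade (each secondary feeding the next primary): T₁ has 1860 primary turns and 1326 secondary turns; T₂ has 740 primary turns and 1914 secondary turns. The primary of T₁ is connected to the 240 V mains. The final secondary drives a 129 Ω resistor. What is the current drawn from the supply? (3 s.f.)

After T₁: V = 240.00 × 1326/1860 = 171.10 V.
After T₂: V = 171.10 × 1914/740 = 442.54 V.
I_load = 442.54/129 = 3.4305 A, so P_out = 442.54 × 3.4305 = 1518.1 W.
All ideal ⇒ P_in = P_out, so I_supply = 1518.1/240 = 6.33 A.

I_supply ≈ 6.33 A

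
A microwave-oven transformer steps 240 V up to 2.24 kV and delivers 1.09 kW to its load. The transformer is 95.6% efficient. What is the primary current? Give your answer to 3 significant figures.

I_p ≈ 4.75 A

P_in = P_out/η = 1090/0.956 = 1140.2 W.
I_p = P_in/V_p = 1140.2/240 = 4.75 A.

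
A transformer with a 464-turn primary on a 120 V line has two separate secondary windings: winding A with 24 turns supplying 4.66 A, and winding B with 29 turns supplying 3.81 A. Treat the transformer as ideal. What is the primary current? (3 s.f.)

I_p ≈ 0.479 A

V_A = 120 × 24/464 = 6.2069 V; V_B = 120 × 29/464 = 7.5000 V.
P_out = V_A I_A + V_B I_B = 6.2069×4.66 + 7.5000×3.81 = 28.924 + 28.575 = 57.499 W.
Ideal ⇒ P_in = P_out, so I_p = P_out/V_p = 57.499/120 = 0.479 A.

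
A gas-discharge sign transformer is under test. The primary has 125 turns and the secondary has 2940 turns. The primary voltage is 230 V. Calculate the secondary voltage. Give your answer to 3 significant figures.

V_s ≈ 5410 V

V_s/V_p = N_s/N_p, so V_s = 230 × 2940/125 = 5410 V.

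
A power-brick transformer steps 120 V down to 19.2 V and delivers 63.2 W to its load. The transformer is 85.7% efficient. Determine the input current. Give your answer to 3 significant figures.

P_in = P_out/η = 63.2/0.857 = 73.746 W.
I_in = P_in/V_in = 73.746/120 = 0.615 A.

I_in ≈ 0.615 A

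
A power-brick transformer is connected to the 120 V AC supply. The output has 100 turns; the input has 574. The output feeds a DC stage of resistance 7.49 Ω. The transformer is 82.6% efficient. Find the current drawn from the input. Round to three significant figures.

I_in ≈ 0.589 A

V_out = 120 × 100/574 = 20.906 V.
I_out = V_out/R = 20.906/7.49 = 2.7912 A.
P_out = V_out I_out = 20.906 × 2.7912 = 58.352 W.
P_in = P_out/η = 58.352/0.826 = 70.644 W.
I_in = P_in/V_in = 70.644/120 = 0.589 A.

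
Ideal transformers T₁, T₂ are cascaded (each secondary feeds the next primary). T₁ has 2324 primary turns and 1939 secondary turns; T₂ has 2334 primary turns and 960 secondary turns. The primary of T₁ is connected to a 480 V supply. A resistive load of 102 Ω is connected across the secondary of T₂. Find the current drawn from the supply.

After T₁: V = 480.00 × 1939/2324 = 400.48 V.
After T₂: V = 400.48 × 960/2334 = 164.72 V.
I_load = 164.72/102 = 1.6149 A, so P_out = 164.72 × 1.6149 = 266.02 W.
All ideal ⇒ P_in = P_out, so I_supply = 266.02/480 = 0.554 A.

I_supply ≈ 0.554 A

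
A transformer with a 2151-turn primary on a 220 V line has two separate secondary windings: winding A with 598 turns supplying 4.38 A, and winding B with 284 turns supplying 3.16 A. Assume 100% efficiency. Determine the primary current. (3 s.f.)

V_A = 220 × 598/2151 = 61.162 V; V_B = 220 × 284/2151 = 29.047 V.
P_out = V_A I_A + V_B I_B = 61.162×4.38 + 29.047×3.16 = 267.89 + 91.788 = 359.68 W.
Ideal ⇒ P_in = P_out, so I_p = P_out/V_p = 359.68/220 = 1.63 A.

I_p ≈ 1.63 A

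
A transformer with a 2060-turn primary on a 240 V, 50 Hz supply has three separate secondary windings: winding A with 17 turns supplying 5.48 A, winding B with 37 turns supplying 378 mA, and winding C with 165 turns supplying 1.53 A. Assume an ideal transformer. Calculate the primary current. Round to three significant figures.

I_p ≈ 0.175 A

V_A = 240 × 17/2060 = 1.9806 V; V_B = 240 × 37/2060 = 4.3107 V; V_C = 240 × 165/2060 = 19.223 V.
P_out = V_A I_A + V_B I_B + V_C I_C = 1.9806×5.48 + 4.3107×0.378 + 19.223×1.53 = 10.854 + 1.6294 + 29.412 = 41.895 W.
Ideal ⇒ P_in = P_out, so I_p = P_out/V_p = 41.895/240 = 0.175 A.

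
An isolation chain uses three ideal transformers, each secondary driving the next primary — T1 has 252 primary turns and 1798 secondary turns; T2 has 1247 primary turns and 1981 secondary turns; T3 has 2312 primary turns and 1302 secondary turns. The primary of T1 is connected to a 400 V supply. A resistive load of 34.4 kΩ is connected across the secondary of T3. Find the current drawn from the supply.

I_supply ≈ 0.474 A

Secondary of T1: V = 400.00 × 1798/252 = 2854.0 V.
Secondary of T2: V = 2854.0 × 1981/1247 = 4533.9 V.
Secondary of T3: V = 4533.9 × 1302/2312 = 2553.2 V.
I_load = 2553.2/34400 = 0.074222 A, so P_out = 2553.2 × 0.074222 = 189.51 W.
All ideal ⇒ P_in = P_out, so I_supply = 189.51/400 = 0.474 A.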